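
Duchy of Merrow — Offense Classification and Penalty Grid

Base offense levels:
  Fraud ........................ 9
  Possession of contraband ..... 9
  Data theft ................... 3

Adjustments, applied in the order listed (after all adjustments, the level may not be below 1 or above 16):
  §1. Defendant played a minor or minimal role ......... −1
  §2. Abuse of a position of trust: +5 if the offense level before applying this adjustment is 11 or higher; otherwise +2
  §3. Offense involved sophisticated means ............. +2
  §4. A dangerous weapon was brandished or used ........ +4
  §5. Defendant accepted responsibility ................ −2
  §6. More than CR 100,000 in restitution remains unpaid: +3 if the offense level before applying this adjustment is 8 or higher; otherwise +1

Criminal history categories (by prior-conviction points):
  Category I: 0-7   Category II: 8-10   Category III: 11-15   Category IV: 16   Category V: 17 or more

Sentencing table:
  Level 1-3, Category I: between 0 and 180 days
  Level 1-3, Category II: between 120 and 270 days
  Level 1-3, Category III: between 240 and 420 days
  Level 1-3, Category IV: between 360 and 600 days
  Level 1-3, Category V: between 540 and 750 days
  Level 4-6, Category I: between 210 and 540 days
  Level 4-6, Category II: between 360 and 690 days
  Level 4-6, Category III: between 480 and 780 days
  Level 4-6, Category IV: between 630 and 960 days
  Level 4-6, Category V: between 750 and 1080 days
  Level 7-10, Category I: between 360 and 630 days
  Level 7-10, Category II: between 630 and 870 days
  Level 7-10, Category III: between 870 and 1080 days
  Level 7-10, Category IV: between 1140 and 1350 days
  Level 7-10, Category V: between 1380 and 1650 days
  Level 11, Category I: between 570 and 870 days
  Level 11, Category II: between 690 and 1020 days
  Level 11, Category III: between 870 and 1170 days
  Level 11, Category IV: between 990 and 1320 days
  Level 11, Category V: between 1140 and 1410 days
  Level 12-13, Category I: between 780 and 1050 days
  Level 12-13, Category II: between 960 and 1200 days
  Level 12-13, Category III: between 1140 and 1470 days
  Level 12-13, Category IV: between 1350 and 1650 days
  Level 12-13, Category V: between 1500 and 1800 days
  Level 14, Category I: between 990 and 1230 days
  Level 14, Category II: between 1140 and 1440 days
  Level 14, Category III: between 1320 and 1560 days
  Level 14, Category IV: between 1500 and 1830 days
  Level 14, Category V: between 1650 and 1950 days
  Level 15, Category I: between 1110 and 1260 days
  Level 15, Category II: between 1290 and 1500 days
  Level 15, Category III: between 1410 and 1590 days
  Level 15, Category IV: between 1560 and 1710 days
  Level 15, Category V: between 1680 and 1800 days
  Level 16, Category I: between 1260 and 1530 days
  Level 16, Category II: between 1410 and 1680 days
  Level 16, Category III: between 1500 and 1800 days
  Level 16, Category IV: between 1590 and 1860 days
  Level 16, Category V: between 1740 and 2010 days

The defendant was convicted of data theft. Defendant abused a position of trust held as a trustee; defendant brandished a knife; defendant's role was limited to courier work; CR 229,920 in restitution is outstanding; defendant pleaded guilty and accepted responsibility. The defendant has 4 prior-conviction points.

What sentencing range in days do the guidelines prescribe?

Base offense level for data theft: 3.
§1 applies: 3 − 1 = 2.
§2 applies (level before this adjustment is 2 < 11, so +2): 2 + 2 = 4.
§4 applies: 4 + 4 = 8.
§5 applies: 8 − 2 = 6.
§6 applies (level before this adjustment is 6 < 8, so +1): 6 + 1 = 7.
Final offense level: 7.
Criminal history: 4 prior points → Category I (0-7).
Level 7 falls in the 7-10 band.
Grid: Level 7-10 × Category I = 360-630 days.

360-630 days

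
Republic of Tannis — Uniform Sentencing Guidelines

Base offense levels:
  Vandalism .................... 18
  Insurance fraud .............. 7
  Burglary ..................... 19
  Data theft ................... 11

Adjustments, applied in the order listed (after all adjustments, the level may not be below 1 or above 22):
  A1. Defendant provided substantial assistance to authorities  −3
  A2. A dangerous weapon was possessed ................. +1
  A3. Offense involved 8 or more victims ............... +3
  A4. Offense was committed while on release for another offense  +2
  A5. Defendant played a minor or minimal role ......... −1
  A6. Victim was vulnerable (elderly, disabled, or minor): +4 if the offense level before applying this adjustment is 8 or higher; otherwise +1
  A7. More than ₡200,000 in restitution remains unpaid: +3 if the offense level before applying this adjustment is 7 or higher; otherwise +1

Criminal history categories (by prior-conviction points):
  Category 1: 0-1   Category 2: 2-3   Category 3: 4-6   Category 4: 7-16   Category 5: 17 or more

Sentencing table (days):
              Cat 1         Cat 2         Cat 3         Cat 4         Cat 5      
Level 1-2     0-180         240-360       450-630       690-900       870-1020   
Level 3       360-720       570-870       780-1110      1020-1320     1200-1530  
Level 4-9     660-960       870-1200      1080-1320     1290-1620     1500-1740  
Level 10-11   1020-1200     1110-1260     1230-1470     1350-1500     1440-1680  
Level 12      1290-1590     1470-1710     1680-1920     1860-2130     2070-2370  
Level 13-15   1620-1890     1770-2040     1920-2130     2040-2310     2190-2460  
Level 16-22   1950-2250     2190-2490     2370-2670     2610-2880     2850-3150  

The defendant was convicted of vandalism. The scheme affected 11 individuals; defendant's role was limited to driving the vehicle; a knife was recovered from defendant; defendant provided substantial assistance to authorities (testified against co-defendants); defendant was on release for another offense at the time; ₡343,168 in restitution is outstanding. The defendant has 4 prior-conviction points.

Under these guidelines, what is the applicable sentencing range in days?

Base offense level for vandalism: 18.
A1 applies: 18 − 3 = 15.
A2 applies: 15 + 1 = 16.
A3 applies: 16 + 3 = 19.
A4 applies: 19 + 2 = 21.
A5 applies: 21 − 1 = 20.
A7 applies (level before this adjustment is 20 ≥ 7, so +3): 20 + 3 = 23.
Level 23 exceeds the maximum of 22; capped at 22.
Final offense level: 22.
Criminal history: 4 prior points → Category 3 (4-6).
Level 22 falls in the 16-22 band.
Grid: Level 16-22 × Category 3 = 2370-2670 days.

2370-2670 days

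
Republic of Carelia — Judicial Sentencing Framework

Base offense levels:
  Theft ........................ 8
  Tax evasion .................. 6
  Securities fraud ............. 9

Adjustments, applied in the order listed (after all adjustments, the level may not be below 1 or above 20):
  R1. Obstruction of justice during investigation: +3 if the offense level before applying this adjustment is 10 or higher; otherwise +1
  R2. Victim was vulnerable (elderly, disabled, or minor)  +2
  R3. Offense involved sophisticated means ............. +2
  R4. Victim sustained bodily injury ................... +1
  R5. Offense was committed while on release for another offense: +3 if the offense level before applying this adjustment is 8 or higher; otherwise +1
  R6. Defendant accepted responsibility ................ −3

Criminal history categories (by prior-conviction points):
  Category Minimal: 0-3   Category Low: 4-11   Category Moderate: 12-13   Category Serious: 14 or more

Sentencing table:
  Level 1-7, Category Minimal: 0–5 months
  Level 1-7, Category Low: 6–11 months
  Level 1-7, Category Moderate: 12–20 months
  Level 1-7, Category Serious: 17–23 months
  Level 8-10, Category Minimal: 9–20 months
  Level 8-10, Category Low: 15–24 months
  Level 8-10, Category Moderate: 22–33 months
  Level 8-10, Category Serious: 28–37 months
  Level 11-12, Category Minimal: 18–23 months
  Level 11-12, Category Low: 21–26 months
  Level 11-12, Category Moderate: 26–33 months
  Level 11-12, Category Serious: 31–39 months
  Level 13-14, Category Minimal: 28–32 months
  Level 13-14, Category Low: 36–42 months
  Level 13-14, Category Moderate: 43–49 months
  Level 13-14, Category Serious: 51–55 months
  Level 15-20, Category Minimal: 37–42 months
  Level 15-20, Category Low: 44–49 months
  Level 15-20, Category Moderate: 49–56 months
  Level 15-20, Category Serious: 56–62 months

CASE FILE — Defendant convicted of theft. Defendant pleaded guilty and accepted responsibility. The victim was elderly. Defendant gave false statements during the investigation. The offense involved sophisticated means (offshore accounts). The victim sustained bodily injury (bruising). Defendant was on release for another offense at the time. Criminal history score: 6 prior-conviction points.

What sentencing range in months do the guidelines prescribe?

36-42 months

Base offense level for theft: 8.
R1 applies (level before this adjustment is 8 < 10, so +1): 8 + 1 = 9.
R2 applies: 9 + 2 = 11.
R3 applies: 11 + 2 = 13.
R4 applies: 13 + 1 = 14.
R5 applies (level before this adjustment is 14 ≥ 8, so +3): 14 + 3 = 17.
R6 applies: 17 − 3 = 14.
Final offense level: 14.
Criminal history: 6 prior points → Category Low (4-11).
Level 14 falls in the 13-14 band.
Grid: Level 13-14 × Category Low = 36-42 months.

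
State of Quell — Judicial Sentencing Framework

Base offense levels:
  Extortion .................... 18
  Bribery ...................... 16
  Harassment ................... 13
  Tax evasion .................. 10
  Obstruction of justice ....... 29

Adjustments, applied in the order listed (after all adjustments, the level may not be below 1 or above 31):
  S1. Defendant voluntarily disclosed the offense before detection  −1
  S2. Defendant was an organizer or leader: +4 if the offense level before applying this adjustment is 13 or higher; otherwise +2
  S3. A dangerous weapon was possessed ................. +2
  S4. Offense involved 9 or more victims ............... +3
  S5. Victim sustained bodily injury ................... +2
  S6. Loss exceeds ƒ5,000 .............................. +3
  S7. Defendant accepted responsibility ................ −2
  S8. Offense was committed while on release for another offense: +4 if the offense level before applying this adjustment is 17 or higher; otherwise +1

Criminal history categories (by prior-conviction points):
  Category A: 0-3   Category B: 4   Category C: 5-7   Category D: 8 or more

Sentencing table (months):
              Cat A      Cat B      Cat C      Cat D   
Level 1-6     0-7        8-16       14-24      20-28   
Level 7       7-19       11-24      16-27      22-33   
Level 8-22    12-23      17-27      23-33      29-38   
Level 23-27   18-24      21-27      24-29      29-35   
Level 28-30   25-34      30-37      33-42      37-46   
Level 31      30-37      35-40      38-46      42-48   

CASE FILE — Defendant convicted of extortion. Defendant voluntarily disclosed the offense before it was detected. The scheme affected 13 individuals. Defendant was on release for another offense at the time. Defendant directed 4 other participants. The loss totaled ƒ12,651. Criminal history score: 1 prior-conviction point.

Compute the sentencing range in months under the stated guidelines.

30-37 months

Base offense level for extortion: 18.
S1 applies: 18 − 1 = 17.
S2 applies (level before this adjustment is 17 ≥ 13, so +4): 17 + 4 = 21.
S3 does not apply.
S4 applies: 21 + 3 = 24.
S5 does not apply.
S6 applies: 24 + 3 = 27.
S7 does not apply.
S8 applies (level before this adjustment is 27 ≥ 17, so +4): 27 + 4 = 31.
Final offense level: 31.
Criminal history: 1 prior point → Category A (0-3).
Level 31 falls in the 31 band.
Grid: Level 31 × Category A = 30-37 months.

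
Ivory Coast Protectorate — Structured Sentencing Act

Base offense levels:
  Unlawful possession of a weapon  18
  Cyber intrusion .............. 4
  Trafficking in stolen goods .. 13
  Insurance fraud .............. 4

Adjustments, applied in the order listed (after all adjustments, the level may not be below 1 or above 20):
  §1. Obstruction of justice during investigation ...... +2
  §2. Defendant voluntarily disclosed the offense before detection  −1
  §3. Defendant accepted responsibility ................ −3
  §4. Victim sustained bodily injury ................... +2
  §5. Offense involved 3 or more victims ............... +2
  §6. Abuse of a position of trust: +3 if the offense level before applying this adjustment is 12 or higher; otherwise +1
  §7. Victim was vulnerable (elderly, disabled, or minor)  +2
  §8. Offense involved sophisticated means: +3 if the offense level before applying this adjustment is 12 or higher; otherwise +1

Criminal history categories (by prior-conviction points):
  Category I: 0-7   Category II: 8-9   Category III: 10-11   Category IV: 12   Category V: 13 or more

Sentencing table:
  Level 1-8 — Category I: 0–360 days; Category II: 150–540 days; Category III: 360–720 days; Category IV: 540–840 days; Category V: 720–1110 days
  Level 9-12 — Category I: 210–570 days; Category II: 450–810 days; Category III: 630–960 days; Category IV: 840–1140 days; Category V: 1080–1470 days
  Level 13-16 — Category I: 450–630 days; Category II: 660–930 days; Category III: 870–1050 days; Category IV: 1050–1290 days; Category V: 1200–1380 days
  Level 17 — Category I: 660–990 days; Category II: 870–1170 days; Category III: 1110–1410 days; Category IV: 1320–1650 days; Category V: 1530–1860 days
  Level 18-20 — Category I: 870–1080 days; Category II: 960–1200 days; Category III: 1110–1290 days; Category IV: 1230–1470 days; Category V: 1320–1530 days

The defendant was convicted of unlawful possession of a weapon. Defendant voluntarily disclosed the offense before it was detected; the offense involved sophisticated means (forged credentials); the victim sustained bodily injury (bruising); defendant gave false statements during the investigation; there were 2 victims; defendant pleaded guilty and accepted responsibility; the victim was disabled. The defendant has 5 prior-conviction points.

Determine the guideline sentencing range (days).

Base offense level for unlawful possession of a weapon: 18.
§1 applies: 18 + 2 = 20.
§2 applies: 20 − 1 = 19.
§3 applies: 19 − 3 = 16.
§4 applies: 16 + 2 = 18.
§5 does not apply.
§7 applies: 18 + 2 = 20.
§8 applies (level before this adjustment is 20 ≥ 12, so +3): 20 + 3 = 23.
Level 23 exceeds the maximum of 20; capped at 20.
Final offense level: 20.
Criminal history: 5 prior points → Category I (0-7).
Level 20 falls in the 18-20 band.
Grid: Level 18-20 × Category I = 870-1080 days.

870-1080 days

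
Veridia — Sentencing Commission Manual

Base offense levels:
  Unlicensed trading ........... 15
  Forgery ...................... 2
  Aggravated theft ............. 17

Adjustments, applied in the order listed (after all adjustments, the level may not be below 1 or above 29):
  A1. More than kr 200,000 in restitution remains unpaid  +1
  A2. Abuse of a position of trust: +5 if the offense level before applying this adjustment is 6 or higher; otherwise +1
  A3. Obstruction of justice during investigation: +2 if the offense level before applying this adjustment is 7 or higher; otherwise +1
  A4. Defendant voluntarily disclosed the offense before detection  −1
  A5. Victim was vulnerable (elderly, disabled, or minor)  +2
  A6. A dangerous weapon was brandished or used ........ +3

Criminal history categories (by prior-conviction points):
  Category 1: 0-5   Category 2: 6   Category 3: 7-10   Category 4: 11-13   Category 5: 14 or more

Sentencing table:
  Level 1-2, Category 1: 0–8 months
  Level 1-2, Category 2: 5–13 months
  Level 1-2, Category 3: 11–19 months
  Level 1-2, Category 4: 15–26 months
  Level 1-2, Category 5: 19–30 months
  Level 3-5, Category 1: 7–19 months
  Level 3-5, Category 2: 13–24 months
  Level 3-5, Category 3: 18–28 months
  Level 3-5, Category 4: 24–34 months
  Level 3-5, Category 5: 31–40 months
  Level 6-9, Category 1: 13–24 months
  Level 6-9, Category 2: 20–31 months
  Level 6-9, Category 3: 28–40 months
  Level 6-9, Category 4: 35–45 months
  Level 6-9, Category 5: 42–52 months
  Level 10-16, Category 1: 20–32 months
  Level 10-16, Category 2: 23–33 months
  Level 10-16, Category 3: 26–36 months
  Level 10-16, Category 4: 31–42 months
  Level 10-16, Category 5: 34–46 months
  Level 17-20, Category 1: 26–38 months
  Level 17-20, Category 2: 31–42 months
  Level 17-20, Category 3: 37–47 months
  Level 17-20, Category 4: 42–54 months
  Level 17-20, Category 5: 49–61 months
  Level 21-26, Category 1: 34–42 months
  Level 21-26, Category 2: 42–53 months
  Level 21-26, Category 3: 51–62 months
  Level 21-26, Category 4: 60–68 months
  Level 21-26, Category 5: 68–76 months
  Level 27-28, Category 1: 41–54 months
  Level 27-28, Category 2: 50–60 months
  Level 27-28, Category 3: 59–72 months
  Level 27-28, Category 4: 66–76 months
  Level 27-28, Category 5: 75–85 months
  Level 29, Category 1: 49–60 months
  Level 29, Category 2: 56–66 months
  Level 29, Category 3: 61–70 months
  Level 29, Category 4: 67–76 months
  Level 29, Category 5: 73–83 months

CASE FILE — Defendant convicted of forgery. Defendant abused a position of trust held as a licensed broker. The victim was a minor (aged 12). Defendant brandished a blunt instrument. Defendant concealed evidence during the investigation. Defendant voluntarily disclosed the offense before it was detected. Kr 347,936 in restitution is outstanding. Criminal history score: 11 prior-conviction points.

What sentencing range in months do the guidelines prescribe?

Base offense level for forgery: 2.
A1 applies: 2 + 1 = 3.
A2 applies (level before this adjustment is 3 < 6, so +1): 3 + 1 = 4.
A3 applies (level before this adjustment is 4 < 7, so +1): 4 + 1 = 5.
A4 applies: 5 − 1 = 4.
A5 applies: 4 + 2 = 6.
A6 applies: 6 + 3 = 9.
Final offense level: 9.
Criminal history: 11 prior points → Category 4 (11-13).
Level 9 falls in the 6-9 band.
Grid: Level 6-9 × Category 4 = 35-45 months.

35-45 months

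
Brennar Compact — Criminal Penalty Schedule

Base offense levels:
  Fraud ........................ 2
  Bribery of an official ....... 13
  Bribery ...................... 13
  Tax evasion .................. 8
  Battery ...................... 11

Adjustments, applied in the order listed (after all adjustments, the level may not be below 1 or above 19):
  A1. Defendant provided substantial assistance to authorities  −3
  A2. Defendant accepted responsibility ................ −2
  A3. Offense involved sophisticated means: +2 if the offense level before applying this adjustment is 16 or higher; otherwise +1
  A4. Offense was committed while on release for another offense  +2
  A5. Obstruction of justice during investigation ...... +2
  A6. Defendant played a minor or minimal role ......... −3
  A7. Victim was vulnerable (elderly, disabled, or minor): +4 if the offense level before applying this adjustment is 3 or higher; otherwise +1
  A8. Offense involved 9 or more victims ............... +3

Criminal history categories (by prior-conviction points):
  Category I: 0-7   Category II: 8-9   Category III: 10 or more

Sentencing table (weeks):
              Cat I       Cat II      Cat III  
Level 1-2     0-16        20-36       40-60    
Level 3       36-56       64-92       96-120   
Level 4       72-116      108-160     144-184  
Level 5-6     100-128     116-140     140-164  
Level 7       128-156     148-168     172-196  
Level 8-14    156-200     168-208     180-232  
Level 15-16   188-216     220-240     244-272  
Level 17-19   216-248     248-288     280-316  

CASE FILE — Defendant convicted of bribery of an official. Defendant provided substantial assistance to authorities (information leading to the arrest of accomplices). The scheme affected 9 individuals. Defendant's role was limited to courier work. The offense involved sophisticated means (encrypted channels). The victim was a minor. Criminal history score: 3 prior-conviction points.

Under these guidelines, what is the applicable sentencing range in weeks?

Base offense level for bribery of an official: 13.
A1 applies: 13 − 3 = 10.
A2 does not apply.
A3 applies (level before this adjustment is 10 < 16, so +1): 10 + 1 = 11.
A6 applies: 11 − 3 = 8.
A7 applies (level before this adjustment is 8 ≥ 3, so +4): 8 + 4 = 12.
A8 applies: 12 + 3 = 15.
Final offense level: 15.
Criminal history: 3 prior points → Category I (0-7).
Level 15 falls in the 15-16 band.
Grid: Level 15-16 × Category I = 188-216 weeks.

188-216 weeks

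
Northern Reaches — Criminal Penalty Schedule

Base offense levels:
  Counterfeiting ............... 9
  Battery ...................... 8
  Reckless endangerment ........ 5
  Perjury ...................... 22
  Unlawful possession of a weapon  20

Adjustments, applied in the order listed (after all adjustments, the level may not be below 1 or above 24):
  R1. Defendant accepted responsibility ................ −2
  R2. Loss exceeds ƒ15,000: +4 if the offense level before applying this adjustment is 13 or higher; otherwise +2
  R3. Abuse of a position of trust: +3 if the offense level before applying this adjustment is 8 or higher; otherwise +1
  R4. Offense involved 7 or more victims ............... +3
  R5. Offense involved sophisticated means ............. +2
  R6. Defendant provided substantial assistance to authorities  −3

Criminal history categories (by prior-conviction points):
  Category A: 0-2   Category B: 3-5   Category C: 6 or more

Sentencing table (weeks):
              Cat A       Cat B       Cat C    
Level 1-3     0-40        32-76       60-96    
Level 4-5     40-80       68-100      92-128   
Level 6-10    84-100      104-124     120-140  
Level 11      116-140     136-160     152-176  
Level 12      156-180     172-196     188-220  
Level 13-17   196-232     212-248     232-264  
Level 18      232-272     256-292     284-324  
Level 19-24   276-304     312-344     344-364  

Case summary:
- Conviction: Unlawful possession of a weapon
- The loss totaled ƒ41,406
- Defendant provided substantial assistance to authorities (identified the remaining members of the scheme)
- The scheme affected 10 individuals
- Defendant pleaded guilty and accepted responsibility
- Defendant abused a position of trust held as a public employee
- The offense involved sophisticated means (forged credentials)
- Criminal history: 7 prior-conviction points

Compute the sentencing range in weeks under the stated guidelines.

344-364 weeks

Base offense level for unlawful possession of a weapon: 20.
R1 applies: 20 − 2 = 18.
R2 applies (level before this adjustment is 18 ≥ 13, so +4): 18 + 4 = 22.
R3 applies (level before this adjustment is 22 ≥ 8, so +3): 22 + 3 = 25.
R4 applies: 25 + 3 = 28.
R5 applies: 28 + 2 = 30.
R6 applies: 30 − 3 = 27.
Level 27 exceeds the maximum of 24; capped at 24.
Final offense level: 24.
Criminal history: 7 prior points → Category C (6+).
Level 24 falls in the 19-24 band.
Grid: Level 19-24 × Category C = 344-364 weeks.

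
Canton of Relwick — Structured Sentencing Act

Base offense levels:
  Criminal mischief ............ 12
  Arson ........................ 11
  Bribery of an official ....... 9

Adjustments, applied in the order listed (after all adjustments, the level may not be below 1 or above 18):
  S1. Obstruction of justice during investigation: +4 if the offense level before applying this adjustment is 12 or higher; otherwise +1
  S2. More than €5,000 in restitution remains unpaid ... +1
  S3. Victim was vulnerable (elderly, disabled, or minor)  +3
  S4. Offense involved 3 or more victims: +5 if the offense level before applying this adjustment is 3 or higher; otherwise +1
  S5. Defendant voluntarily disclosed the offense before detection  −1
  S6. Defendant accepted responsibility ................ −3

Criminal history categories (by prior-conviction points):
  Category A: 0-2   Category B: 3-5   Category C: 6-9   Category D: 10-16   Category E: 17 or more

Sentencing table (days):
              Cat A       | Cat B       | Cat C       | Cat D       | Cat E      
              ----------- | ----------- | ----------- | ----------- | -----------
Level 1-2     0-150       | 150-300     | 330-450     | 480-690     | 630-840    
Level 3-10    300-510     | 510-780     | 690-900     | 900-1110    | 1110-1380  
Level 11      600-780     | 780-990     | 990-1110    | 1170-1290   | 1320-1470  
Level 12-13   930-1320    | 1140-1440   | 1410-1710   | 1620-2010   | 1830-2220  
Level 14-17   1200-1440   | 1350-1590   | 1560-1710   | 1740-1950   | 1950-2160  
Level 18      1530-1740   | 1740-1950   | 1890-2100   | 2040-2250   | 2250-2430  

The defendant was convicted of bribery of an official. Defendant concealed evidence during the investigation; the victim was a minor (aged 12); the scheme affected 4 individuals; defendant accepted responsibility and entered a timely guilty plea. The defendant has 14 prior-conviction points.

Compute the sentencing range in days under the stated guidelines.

1740-1950 days

Base offense level for bribery of an official: 9.
S1 applies (level before this adjustment is 9 < 12, so +1): 9 + 1 = 10.
S2 does not apply.
S3 applies: 10 + 3 = 13.
S4 applies (level before this adjustment is 13 ≥ 3, so +5): 13 + 5 = 18.
S5 does not apply.
S6 applies: 18 − 3 = 15.
Final offense level: 15.
Criminal history: 14 prior points → Category D (10-16).
Level 15 falls in the 14-17 band.
Grid: Level 14-17 × Category D = 1740-1950 days.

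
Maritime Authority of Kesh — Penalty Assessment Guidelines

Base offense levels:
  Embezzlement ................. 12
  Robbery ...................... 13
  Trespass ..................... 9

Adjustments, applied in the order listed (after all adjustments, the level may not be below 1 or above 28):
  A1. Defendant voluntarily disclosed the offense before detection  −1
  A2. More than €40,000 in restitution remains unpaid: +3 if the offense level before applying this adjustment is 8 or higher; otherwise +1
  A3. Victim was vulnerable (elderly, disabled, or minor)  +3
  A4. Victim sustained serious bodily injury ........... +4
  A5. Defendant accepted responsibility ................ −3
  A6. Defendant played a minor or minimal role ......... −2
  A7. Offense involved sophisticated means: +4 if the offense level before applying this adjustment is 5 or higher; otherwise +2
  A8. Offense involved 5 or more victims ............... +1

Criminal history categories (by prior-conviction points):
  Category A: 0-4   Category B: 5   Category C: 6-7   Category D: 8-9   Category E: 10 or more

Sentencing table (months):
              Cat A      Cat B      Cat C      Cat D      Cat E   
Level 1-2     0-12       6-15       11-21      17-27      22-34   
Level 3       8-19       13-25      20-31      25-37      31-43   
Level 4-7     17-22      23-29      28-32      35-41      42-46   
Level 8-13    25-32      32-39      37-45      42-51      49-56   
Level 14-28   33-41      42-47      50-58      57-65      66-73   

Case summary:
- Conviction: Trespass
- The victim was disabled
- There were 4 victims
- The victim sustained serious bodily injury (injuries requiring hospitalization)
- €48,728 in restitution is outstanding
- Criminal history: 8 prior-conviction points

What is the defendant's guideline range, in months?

57-65 months

Base offense level for trespass: 9.
A1 does not apply.
A2 applies (level before this adjustment is 9 ≥ 8, so +3): 9 + 3 = 12.
A3 applies: 12 + 3 = 15.
A4 applies: 15 + 4 = 19.
A5 does not apply.
A6 does not apply.
A7 does not apply.
A8 does not apply.
Final offense level: 19.
Criminal history: 8 prior points → Category D (8-9).
Level 19 falls in the 14-28 band.
Grid: Level 14-28 × Category D = 57-65 months.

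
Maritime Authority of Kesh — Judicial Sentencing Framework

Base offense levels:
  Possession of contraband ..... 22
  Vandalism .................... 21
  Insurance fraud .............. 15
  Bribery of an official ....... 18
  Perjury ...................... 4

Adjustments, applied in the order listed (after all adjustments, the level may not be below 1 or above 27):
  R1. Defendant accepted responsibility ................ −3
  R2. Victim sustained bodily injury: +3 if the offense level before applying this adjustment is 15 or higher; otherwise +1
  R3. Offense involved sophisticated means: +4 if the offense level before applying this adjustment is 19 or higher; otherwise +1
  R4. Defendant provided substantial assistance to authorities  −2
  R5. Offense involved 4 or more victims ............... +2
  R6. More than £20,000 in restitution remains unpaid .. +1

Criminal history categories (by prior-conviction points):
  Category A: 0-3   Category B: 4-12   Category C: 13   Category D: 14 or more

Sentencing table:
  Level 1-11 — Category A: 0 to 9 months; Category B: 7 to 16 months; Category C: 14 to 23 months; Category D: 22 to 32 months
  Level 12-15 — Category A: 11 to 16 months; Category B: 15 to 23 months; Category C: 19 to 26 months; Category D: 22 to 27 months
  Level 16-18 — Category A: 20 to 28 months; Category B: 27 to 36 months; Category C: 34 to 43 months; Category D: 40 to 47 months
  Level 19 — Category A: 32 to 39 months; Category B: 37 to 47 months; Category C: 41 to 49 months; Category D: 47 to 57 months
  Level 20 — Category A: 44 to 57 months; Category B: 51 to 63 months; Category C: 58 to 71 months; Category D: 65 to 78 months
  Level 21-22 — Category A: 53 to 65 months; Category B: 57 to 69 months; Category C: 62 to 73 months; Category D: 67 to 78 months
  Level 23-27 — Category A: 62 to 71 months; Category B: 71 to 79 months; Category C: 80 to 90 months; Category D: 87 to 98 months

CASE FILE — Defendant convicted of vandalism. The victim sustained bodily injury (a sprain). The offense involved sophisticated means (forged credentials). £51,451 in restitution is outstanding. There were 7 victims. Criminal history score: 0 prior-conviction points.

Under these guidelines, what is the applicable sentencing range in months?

62-71 months

Base offense level for vandalism: 21.
R1 does not apply.
R2 applies (level before this adjustment is 21 ≥ 15, so +3): 21 + 3 = 24.
R3 applies (level before this adjustment is 24 ≥ 19, so +4): 24 + 4 = 28.
R4 does not apply.
R5 applies: 28 + 2 = 30.
R6 applies: 30 + 1 = 31.
Level 31 exceeds the maximum of 27; capped at 27.
Final offense level: 27.
Criminal history: 0 prior points → Category A (0-3).
Level 27 falls in the 23-27 band.
Grid: Level 23-27 × Category A = 62-71 months.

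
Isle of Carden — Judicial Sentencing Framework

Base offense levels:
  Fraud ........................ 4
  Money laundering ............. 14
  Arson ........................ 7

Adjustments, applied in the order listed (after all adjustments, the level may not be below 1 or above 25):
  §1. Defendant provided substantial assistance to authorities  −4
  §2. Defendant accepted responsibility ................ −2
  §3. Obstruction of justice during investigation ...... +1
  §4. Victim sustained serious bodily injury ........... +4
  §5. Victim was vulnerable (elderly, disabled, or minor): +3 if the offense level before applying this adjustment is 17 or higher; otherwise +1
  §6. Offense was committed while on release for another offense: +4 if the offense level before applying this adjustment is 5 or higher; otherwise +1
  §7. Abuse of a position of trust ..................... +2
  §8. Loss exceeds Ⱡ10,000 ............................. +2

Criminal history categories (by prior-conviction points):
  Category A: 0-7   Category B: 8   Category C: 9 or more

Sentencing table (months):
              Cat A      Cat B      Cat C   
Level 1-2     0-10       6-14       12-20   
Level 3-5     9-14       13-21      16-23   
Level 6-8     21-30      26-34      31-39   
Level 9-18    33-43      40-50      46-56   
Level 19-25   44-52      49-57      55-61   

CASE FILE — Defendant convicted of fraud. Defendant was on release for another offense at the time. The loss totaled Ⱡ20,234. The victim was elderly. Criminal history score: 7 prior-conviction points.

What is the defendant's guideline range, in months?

33-43 months

Base offense level for fraud: 4.
§2 does not apply.
§4 does not apply.
§5 applies (level before this adjustment is 4 < 17, so +1): 4 + 1 = 5.
§6 applies (level before this adjustment is 5 ≥ 5, so +4): 5 + 4 = 9.
§7 does not apply.
§8 applies: 9 + 2 = 11.
Final offense level: 11.
Criminal history: 7 prior points → Category A (0-7).
Level 11 falls in the 9-18 band.
Grid: Level 9-18 × Category A = 33-43 months.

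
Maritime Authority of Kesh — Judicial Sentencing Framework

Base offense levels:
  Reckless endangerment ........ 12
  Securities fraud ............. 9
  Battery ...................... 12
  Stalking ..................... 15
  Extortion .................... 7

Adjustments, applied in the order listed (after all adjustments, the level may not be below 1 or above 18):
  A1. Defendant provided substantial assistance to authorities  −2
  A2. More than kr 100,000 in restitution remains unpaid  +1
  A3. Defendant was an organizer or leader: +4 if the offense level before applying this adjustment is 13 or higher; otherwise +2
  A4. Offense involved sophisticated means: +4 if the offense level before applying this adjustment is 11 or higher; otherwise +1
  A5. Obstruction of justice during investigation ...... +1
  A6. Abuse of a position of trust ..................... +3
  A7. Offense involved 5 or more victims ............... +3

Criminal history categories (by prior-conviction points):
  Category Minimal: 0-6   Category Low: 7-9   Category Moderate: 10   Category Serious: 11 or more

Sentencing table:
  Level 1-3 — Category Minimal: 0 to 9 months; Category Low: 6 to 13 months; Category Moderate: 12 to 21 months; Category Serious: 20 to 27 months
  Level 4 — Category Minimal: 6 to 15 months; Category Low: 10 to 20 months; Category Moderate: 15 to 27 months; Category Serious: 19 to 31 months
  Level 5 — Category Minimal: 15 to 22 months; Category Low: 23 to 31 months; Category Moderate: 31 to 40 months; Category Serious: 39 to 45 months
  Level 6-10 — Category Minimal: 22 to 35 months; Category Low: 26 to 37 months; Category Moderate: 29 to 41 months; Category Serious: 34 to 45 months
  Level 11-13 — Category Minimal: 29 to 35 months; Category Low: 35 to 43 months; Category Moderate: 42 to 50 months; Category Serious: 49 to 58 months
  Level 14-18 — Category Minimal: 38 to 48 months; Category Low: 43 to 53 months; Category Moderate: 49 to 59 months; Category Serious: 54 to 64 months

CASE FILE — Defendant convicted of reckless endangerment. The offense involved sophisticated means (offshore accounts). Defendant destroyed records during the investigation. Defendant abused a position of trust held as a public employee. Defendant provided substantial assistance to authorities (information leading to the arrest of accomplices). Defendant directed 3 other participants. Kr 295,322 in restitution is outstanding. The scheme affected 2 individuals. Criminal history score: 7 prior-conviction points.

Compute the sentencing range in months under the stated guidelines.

43-53 months

Base offense level for reckless endangerment: 12.
A1 applies: 12 − 2 = 10.
A2 applies: 10 + 1 = 11.
A3 applies (level before this adjustment is 11 < 13, so +2): 11 + 2 = 13.
A4 applies (level before this adjustment is 13 ≥ 11, so +4): 13 + 4 = 17.
A5 applies: 17 + 1 = 18.
A6 applies: 18 + 3 = 21.
A7 does not apply.
Level 21 exceeds the maximum of 18; capped at 18.
Final offense level: 18.
Criminal history: 7 prior points → Category Low (7-9).
Level 18 falls in the 14-18 band.
Grid: Level 14-18 × Category Low = 43-53 months.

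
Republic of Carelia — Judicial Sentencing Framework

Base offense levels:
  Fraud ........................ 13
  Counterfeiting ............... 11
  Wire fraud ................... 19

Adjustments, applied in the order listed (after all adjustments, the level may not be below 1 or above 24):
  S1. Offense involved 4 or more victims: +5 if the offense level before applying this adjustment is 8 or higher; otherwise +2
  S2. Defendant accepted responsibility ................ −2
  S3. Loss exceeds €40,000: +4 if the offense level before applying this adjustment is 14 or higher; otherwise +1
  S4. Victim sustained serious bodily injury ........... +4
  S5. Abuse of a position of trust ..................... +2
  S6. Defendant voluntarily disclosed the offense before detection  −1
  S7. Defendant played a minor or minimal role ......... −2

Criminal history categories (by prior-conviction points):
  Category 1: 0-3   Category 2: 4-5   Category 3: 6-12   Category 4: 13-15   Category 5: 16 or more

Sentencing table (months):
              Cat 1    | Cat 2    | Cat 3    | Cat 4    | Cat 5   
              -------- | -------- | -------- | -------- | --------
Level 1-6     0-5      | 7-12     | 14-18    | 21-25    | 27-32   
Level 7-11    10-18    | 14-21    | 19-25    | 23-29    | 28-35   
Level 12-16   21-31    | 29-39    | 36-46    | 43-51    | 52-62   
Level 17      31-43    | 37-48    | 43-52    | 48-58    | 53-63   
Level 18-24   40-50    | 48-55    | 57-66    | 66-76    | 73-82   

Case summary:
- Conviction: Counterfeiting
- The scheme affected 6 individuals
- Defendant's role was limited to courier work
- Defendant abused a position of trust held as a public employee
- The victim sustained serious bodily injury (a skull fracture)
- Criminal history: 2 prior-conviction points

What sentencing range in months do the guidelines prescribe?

40-50 months

Base offense level for counterfeiting: 11.
S1 applies (level before this adjustment is 11 ≥ 8, so +5): 11 + 5 = 16.
S3 does not apply.
S4 applies: 16 + 4 = 20.
S5 applies: 20 + 2 = 22.
S7 applies: 22 − 2 = 20.
Final offense level: 20.
Criminal history: 2 prior points → Category 1 (0-3).
Level 20 falls in the 18-24 band.
Grid: Level 18-24 × Category 1 = 40-50 months.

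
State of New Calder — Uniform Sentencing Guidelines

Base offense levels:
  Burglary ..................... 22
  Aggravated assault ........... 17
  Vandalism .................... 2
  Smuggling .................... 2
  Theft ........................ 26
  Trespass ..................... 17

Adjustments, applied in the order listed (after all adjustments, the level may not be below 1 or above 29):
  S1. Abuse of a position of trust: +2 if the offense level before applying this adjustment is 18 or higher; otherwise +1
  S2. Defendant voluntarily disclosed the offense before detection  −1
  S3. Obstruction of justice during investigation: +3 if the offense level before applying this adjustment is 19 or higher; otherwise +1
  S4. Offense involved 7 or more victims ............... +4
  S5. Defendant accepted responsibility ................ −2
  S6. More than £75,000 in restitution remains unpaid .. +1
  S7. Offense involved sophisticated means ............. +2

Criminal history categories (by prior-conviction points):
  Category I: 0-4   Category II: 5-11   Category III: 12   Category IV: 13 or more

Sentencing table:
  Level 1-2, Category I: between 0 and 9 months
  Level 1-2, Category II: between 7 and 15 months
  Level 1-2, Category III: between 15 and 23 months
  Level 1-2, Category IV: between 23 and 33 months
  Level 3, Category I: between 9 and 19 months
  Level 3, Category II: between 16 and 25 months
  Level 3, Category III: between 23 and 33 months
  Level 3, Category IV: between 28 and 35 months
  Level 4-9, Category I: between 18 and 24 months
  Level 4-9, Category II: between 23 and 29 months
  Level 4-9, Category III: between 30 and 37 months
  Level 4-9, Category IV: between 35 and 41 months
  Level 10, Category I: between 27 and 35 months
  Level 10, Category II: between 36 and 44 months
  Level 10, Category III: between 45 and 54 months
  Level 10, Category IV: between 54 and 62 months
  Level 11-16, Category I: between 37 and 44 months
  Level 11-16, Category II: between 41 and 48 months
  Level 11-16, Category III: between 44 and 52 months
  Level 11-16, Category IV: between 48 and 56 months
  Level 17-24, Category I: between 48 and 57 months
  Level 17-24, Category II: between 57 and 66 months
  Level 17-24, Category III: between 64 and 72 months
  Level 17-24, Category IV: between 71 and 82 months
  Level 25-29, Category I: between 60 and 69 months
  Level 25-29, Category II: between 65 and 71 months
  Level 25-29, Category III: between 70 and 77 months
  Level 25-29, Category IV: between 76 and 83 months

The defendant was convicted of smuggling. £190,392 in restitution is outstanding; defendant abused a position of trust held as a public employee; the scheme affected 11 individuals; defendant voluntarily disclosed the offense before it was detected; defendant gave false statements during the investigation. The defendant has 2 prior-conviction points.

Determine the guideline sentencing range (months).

18-24 months

Base offense level for smuggling: 2.
S1 applies (level before this adjustment is 2 < 18, so +1): 2 + 1 = 3.
S2 applies: 3 − 1 = 2.
S3 applies (level before this adjustment is 2 < 19, so +1): 2 + 1 = 3.
S4 applies: 3 + 4 = 7.
S5 does not apply.
S6 applies: 7 + 1 = 8.
Final offense level: 8.
Criminal history: 2 prior points → Category I (0-4).
Level 8 falls in the 4-9 band.
Grid: Level 4-9 × Category I = 18-24 months.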